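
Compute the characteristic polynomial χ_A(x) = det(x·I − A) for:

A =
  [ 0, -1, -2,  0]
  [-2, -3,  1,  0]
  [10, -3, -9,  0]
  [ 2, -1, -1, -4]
x^4 + 16*x^3 + 96*x^2 + 256*x + 256

Expanding det(x·I − A) (e.g. by cofactor expansion or by noting that A is similar to its Jordan form J, which has the same characteristic polynomial as A) gives
  χ_A(x) = x^4 + 16*x^3 + 96*x^2 + 256*x + 256
which factors as (x + 4)^4. The eigenvalues (with algebraic multiplicities) are λ = -4 with multiplicity 4.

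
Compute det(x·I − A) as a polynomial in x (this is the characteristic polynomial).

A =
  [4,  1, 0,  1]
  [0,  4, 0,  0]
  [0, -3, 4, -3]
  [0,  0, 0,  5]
x^4 - 17*x^3 + 108*x^2 - 304*x + 320

Expanding det(x·I − A) (e.g. by cofactor expansion or by noting that A is similar to its Jordan form J, which has the same characteristic polynomial as A) gives
  χ_A(x) = x^4 - 17*x^3 + 108*x^2 - 304*x + 320
which factors as (x - 5)*(x - 4)^3. The eigenvalues (with algebraic multiplicities) are λ = 4 with multiplicity 3, λ = 5 with multiplicity 1.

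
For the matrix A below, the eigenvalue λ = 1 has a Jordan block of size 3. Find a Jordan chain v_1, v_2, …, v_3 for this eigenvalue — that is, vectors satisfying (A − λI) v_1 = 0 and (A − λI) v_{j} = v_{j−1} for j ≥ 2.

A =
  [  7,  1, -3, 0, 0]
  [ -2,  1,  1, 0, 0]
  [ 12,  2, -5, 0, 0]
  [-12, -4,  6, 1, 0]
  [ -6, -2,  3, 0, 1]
A Jordan chain for λ = 1 of length 3:
v_1 = (-2, 0, -4, 8, 4)ᵀ
v_2 = (6, -2, 12, -12, -6)ᵀ
v_3 = (1, 0, 0, 0, 0)ᵀ

Let N = A − (1)·I. We want v_3 with N^3 v_3 = 0 but N^2 v_3 ≠ 0; then v_{j-1} := N · v_j for j = 3, …, 2.

Pick v_3 = (1, 0, 0, 0, 0)ᵀ.
Then v_2 = N · v_3 = (6, -2, 12, -12, -6)ᵀ.
Then v_1 = N · v_2 = (-2, 0, -4, 8, 4)ᵀ.

Sanity check: (A − (1)·I) v_1 = (0, 0, 0, 0, 0)ᵀ = 0. ✓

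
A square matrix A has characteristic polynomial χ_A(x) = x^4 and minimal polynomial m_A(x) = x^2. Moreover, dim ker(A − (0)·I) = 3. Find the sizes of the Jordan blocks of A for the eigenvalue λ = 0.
Block sizes for λ = 0: [2, 1, 1]

Step 1 — from the characteristic polynomial, algebraic multiplicity of λ = 0 is 4. From dim ker(A − (0)·I) = 3, there are exactly 3 Jordan blocks for λ = 0.
Step 2 — from the minimal polynomial, the factor (x − 0)^2 tells us the largest block for λ = 0 has size 2.
Step 3 — with total size 4, 3 blocks, and largest block 2, the block sizes (in nonincreasing order) are [2, 1, 1].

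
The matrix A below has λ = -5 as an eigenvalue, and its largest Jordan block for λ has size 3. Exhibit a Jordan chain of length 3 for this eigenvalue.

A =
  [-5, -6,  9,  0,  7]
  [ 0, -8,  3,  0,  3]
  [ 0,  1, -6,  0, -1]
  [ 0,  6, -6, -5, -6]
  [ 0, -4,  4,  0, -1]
A Jordan chain for λ = -5 of length 3:
v_1 = (-1, 0, 0, 0, 0)ᵀ
v_2 = (-6, -3, 1, 6, -4)ᵀ
v_3 = (0, 1, 0, 0, 0)ᵀ

Let N = A − (-5)·I. We want v_3 with N^3 v_3 = 0 but N^2 v_3 ≠ 0; then v_{j-1} := N · v_j for j = 3, …, 2.

Pick v_3 = (0, 1, 0, 0, 0)ᵀ.
Then v_2 = N · v_3 = (-6, -3, 1, 6, -4)ᵀ.
Then v_1 = N · v_2 = (-1, 0, 0, 0, 0)ᵀ.

Sanity check: (A − (-5)·I) v_1 = (0, 0, 0, 0, 0)ᵀ = 0. ✓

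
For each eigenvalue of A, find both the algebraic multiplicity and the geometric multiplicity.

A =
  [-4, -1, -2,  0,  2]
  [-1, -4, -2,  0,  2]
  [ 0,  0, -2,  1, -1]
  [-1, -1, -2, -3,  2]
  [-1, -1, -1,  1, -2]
λ = -3: alg = 5, geom = 3

Step 1 — factor the characteristic polynomial to read off the algebraic multiplicities:
  χ_A(x) = (x + 3)^5

Step 2 — compute geometric multiplicities via the rank-nullity identity g(λ) = n − rank(A − λI):
  rank(A − (-3)·I) = 2, so dim ker(A − (-3)·I) = n − 2 = 3

Summary:
  λ = -3: algebraic multiplicity = 5, geometric multiplicity = 3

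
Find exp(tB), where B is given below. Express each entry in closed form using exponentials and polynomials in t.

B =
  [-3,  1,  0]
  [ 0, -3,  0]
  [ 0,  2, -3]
e^{tB} =
  [exp(-3*t), t*exp(-3*t), 0]
  [0, exp(-3*t), 0]
  [0, 2*t*exp(-3*t), exp(-3*t)]

Strategy: write B = P · J · P⁻¹ where J is a Jordan canonical form, so e^{tB} = P · e^{tJ} · P⁻¹, and e^{tJ} can be computed block-by-block.

B has Jordan form
J =
  [-3,  1,  0]
  [ 0, -3,  0]
  [ 0,  0, -3]
(up to reordering of blocks).

Per-block formulas:
  For a 1×1 block at λ = -3: exp(t · [-3]) = [e^(-3t)].
  For a 2×2 Jordan block J_2(-3): exp(t · J_2(-3)) = e^(-3t)·(I + t·N), where N is the 2×2 nilpotent shift.

After assembling e^{tJ} and conjugating by P, we get:

e^{tB} =
  [exp(-3*t), t*exp(-3*t), 0]
  [0, exp(-3*t), 0]
  [0, 2*t*exp(-3*t), exp(-3*t)]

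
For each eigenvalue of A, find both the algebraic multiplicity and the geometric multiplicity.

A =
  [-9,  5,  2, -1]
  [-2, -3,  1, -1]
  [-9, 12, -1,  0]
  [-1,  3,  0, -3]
λ = -4: alg = 4, geom = 2

Step 1 — factor the characteristic polynomial to read off the algebraic multiplicities:
  χ_A(x) = (x + 4)^4

Step 2 — compute geometric multiplicities via the rank-nullity identity g(λ) = n − rank(A − λI):
  rank(A − (-4)·I) = 2, so dim ker(A − (-4)·I) = n − 2 = 2

Summary:
  λ = -4: algebraic multiplicity = 4, geometric multiplicity = 2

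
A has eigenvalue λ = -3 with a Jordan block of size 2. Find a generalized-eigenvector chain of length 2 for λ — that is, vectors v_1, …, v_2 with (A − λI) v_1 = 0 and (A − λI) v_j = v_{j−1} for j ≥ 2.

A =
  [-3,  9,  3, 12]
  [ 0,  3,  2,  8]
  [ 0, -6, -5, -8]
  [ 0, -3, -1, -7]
A Jordan chain for λ = -3 of length 2:
v_1 = (9, 6, -6, -3)ᵀ
v_2 = (0, 1, 0, 0)ᵀ

Let N = A − (-3)·I. We want v_2 with N^2 v_2 = 0 but N^1 v_2 ≠ 0; then v_{j-1} := N · v_j for j = 2, …, 2.

Pick v_2 = (0, 1, 0, 0)ᵀ.
Then v_1 = N · v_2 = (9, 6, -6, -3)ᵀ.

Sanity check: (A − (-3)·I) v_1 = (0, 0, 0, 0)ᵀ = 0. ✓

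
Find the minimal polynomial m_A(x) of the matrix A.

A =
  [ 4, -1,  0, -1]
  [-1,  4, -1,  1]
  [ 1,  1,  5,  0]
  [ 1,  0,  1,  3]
x^2 - 8*x + 16

The characteristic polynomial is χ_A(x) = (x - 4)^4, so the eigenvalues are known. The minimal polynomial is
  m_A(x) = Π_λ (x − λ)^{k_λ}
where k_λ is the size of the *largest* Jordan block for λ (equivalently, the smallest k with (A − λI)^k v = 0 for every generalised eigenvector v of λ).

  λ = 4: largest Jordan block has size 2, contributing (x − 4)^2

So m_A(x) = (x - 4)^2 = x^2 - 8*x + 16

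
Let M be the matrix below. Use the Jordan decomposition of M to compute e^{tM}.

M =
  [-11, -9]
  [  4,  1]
e^{tM} =
  [-6*t*exp(-5*t) + exp(-5*t), -9*t*exp(-5*t)]
  [4*t*exp(-5*t), 6*t*exp(-5*t) + exp(-5*t)]

Strategy: write M = P · J · P⁻¹ where J is a Jordan canonical form, so e^{tM} = P · e^{tJ} · P⁻¹, and e^{tJ} can be computed block-by-block.

M has Jordan form
J =
  [-5,  1]
  [ 0, -5]
(up to reordering of blocks).

Per-block formulas:
  For a 2×2 Jordan block J_2(-5): exp(t · J_2(-5)) = e^(-5t)·(I + t·N), where N is the 2×2 nilpotent shift.

After assembling e^{tJ} and conjugating by P, we get:

e^{tM} =
  [-6*t*exp(-5*t) + exp(-5*t), -9*t*exp(-5*t)]
  [4*t*exp(-5*t), 6*t*exp(-5*t) + exp(-5*t)]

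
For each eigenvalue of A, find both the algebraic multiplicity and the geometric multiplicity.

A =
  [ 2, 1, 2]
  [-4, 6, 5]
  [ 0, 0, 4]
λ = 4: alg = 3, geom = 1

Step 1 — factor the characteristic polynomial to read off the algebraic multiplicities:
  χ_A(x) = (x - 4)^3

Step 2 — compute geometric multiplicities via the rank-nullity identity g(λ) = n − rank(A − λI):
  rank(A − (4)·I) = 2, so dim ker(A − (4)·I) = n − 2 = 1

Summary:
  λ = 4: algebraic multiplicity = 3, geometric multiplicity = 1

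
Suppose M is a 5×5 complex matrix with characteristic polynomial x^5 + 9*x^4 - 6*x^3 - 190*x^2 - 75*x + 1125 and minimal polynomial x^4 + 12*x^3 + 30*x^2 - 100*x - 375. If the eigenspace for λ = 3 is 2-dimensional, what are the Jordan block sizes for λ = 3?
Block sizes for λ = 3: [1, 1]

Step 1 — from the characteristic polynomial, algebraic multiplicity of λ = 3 is 2. From dim ker(M − (3)·I) = 2, there are exactly 2 Jordan blocks for λ = 3.
Step 2 — from the minimal polynomial, the factor (x − 3) tells us the largest block for λ = 3 has size 1.
Step 3 — with total size 2, 2 blocks, and largest block 1, the block sizes (in nonincreasing order) are [1, 1].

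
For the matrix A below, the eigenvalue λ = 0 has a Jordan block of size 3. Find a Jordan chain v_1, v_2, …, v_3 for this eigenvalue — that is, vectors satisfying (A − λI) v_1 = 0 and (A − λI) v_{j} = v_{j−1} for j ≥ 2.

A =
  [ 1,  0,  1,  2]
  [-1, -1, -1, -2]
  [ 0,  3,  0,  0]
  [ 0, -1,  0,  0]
A Jordan chain for λ = 0 of length 3:
v_1 = (1, 0, -3, 1)ᵀ
v_2 = (1, -1, 0, 0)ᵀ
v_3 = (1, 0, 0, 0)ᵀ

Let N = A − (0)·I. We want v_3 with N^3 v_3 = 0 but N^2 v_3 ≠ 0; then v_{j-1} := N · v_j for j = 3, …, 2.

Pick v_3 = (1, 0, 0, 0)ᵀ.
Then v_2 = N · v_3 = (1, -1, 0, 0)ᵀ.
Then v_1 = N · v_2 = (1, 0, -3, 1)ᵀ.

Sanity check: (A − (0)·I) v_1 = (0, 0, 0, 0)ᵀ = 0. ✓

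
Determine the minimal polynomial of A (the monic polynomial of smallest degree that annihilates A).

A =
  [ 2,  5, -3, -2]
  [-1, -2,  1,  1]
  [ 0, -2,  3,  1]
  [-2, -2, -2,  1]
x^2 - 2*x + 1

The characteristic polynomial is χ_A(x) = (x - 1)^4, so the eigenvalues are known. The minimal polynomial is
  m_A(x) = Π_λ (x − λ)^{k_λ}
where k_λ is the size of the *largest* Jordan block for λ (equivalently, the smallest k with (A − λI)^k v = 0 for every generalised eigenvector v of λ).

  λ = 1: largest Jordan block has size 2, contributing (x − 1)^2

So m_A(x) = (x - 1)^2 = x^2 - 2*x + 1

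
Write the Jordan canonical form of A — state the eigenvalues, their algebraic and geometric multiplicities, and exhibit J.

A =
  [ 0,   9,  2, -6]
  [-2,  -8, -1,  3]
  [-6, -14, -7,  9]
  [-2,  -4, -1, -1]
J_3(-4) ⊕ J_1(-4)

The characteristic polynomial is
  det(x·I − A) = x^4 + 16*x^3 + 96*x^2 + 256*x + 256 = (x + 4)^4

Eigenvalues and multiplicities (the geometric multiplicity of λ is n − rank(A − λI), which equals the number of Jordan blocks for λ):
  λ = -4: algebraic multiplicity = 4, geometric multiplicity = 2

Determining the block sizes for each eigenvalue:
  λ = -4: with am = 4 and gm = 2, the partition is not yet determined (e.g. several partitions of 4 into 2 parts exist). Let N = A − (-4)·I. Computing rank(N^1) = 2, rank(N^2) = 1, rank(N^3) = 0; the number of blocks of size ≥ j is rank(N^{j−1}) − rank(N^j), giving [2, 1, 1]. So we have 1 block(s) of size 3, 1 block(s) of size 1 → block sizes [3, 1]

Assembling the blocks gives a Jordan form
J =
  [-4,  1,  0,  0]
  [ 0, -4,  1,  0]
  [ 0,  0, -4,  0]
  [ 0,  0,  0, -4]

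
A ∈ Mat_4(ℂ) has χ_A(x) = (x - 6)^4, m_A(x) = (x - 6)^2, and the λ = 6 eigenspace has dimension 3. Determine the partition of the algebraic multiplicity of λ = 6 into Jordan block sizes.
Block sizes for λ = 6: [2, 1, 1]

Step 1 — from the characteristic polynomial, algebraic multiplicity of λ = 6 is 4. From dim ker(A − (6)·I) = 3, there are exactly 3 Jordan blocks for λ = 6.
Step 2 — from the minimal polynomial, the factor (x − 6)^2 tells us the largest block for λ = 6 has size 2.
Step 3 — with total size 4, 3 blocks, and largest block 2, the block sizes (in nonincreasing order) are [2, 1, 1].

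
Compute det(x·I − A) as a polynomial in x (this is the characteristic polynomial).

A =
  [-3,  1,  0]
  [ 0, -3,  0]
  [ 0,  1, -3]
x^3 + 9*x^2 + 27*x + 27

Expanding det(x·I − A) (e.g. by cofactor expansion or by noting that A is similar to its Jordan form J, which has the same characteristic polynomial as A) gives
  χ_A(x) = x^3 + 9*x^2 + 27*x + 27
which factors as (x + 3)^3. The eigenvalues (with algebraic multiplicities) are λ = -3 with multiplicity 3.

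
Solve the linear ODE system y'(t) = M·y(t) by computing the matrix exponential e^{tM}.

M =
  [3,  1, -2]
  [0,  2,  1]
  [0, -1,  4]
e^{tM} =
  [exp(3*t), t^2*exp(3*t)/2 + t*exp(3*t), -t^2*exp(3*t)/2 - 2*t*exp(3*t)]
  [0, -t*exp(3*t) + exp(3*t), t*exp(3*t)]
  [0, -t*exp(3*t), t*exp(3*t) + exp(3*t)]

Strategy: write M = P · J · P⁻¹ where J is a Jordan canonical form, so e^{tM} = P · e^{tJ} · P⁻¹, and e^{tJ} can be computed block-by-block.

M has Jordan form
J =
  [3, 1, 0]
  [0, 3, 1]
  [0, 0, 3]
(up to reordering of blocks).

Per-block formulas:
  For a 3×3 Jordan block J_3(3): exp(t · J_3(3)) = e^(3t)·(I + t·N + (t^2/2)·N^2), where N is the 3×3 nilpotent shift.

After assembling e^{tJ} and conjugating by P, we get:

e^{tM} =
  [exp(3*t), t^2*exp(3*t)/2 + t*exp(3*t), -t^2*exp(3*t)/2 - 2*t*exp(3*t)]
  [0, -t*exp(3*t) + exp(3*t), t*exp(3*t)]
  [0, -t*exp(3*t), t*exp(3*t) + exp(3*t)]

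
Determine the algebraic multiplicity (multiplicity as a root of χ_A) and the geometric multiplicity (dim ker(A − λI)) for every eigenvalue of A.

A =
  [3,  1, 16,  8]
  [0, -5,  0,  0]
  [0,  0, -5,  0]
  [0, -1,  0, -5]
λ = -5: alg = 3, geom = 2; λ = 3: alg = 1, geom = 1

Step 1 — factor the characteristic polynomial to read off the algebraic multiplicities:
  χ_A(x) = (x - 3)*(x + 5)^3

Step 2 — compute geometric multiplicities via the rank-nullity identity g(λ) = n − rank(A − λI):
  rank(A − (-5)·I) = 2, so dim ker(A − (-5)·I) = n − 2 = 2
  rank(A − (3)·I) = 3, so dim ker(A − (3)·I) = n − 3 = 1

Summary:
  λ = -5: algebraic multiplicity = 3, geometric multiplicity = 2
  λ = 3: algebraic multiplicity = 1, geometric multiplicity = 1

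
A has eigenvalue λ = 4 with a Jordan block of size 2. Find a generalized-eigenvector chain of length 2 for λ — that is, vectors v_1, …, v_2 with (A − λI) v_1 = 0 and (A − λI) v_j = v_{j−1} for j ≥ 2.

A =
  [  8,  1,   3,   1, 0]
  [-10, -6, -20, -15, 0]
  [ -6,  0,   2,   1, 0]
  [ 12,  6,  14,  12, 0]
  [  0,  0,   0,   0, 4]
A Jordan chain for λ = 4 of length 2:
v_1 = (4, -10, -6, 12, 0)ᵀ
v_2 = (1, 0, 0, 0, 0)ᵀ

Let N = A − (4)·I. We want v_2 with N^2 v_2 = 0 but N^1 v_2 ≠ 0; then v_{j-1} := N · v_j for j = 2, …, 2.

Pick v_2 = (1, 0, 0, 0, 0)ᵀ.
Then v_1 = N · v_2 = (4, -10, -6, 12, 0)ᵀ.

Sanity check: (A − (4)·I) v_1 = (0, 0, 0, 0, 0)ᵀ = 0. ✓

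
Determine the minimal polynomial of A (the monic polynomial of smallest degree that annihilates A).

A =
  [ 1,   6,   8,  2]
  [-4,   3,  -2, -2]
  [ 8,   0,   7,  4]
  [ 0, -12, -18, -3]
x^3 - 5*x^2 - 9*x + 45

The characteristic polynomial is χ_A(x) = (x - 5)*(x - 3)^2*(x + 3), so the eigenvalues are known. The minimal polynomial is
  m_A(x) = Π_λ (x − λ)^{k_λ}
where k_λ is the size of the *largest* Jordan block for λ (equivalently, the smallest k with (A − λI)^k v = 0 for every generalised eigenvector v of λ).

  λ = -3: largest Jordan block has size 1, contributing (x + 3)
  λ = 3: largest Jordan block has size 1, contributing (x − 3)
  λ = 5: largest Jordan block has size 1, contributing (x − 5)

So m_A(x) = (x - 5)*(x - 3)*(x + 3) = x^3 - 5*x^2 - 9*x + 45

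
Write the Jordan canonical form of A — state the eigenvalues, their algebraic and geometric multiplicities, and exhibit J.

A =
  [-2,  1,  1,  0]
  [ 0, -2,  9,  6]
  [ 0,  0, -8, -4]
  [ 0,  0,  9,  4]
J_3(-2) ⊕ J_1(-2)

The characteristic polynomial is
  det(x·I − A) = x^4 + 8*x^3 + 24*x^2 + 32*x + 16 = (x + 2)^4

Eigenvalues and multiplicities (the geometric multiplicity of λ is n − rank(A − λI), which equals the number of Jordan blocks for λ):
  λ = -2: algebraic multiplicity = 4, geometric multiplicity = 2

Determining the block sizes for each eigenvalue:
  λ = -2: with am = 4 and gm = 2, the partition is not yet determined (e.g. several partitions of 4 into 2 parts exist). Let N = A − (-2)·I. Computing rank(N^1) = 2, rank(N^2) = 1, rank(N^3) = 0; the number of blocks of size ≥ j is rank(N^{j−1}) − rank(N^j), giving [2, 1, 1]. So we have 1 block(s) of size 3, 1 block(s) of size 1 → block sizes [3, 1]

Assembling the blocks gives a Jordan form
J =
  [-2,  1,  0,  0]
  [ 0, -2,  1,  0]
  [ 0,  0, -2,  0]
  [ 0,  0,  0, -2]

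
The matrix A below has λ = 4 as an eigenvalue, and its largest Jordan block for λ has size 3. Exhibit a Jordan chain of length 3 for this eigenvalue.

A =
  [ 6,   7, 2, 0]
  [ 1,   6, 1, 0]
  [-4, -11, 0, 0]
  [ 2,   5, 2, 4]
A Jordan chain for λ = 4 of length 3:
v_1 = (3, 0, -3, 1)ᵀ
v_2 = (2, 1, -4, 2)ᵀ
v_3 = (1, 0, 0, 0)ᵀ

Let N = A − (4)·I. We want v_3 with N^3 v_3 = 0 but N^2 v_3 ≠ 0; then v_{j-1} := N · v_j for j = 3, …, 2.

Pick v_3 = (1, 0, 0, 0)ᵀ.
Then v_2 = N · v_3 = (2, 1, -4, 2)ᵀ.
Then v_1 = N · v_2 = (3, 0, -3, 1)ᵀ.

Sanity check: (A − (4)·I) v_1 = (0, 0, 0, 0)ᵀ = 0. ✓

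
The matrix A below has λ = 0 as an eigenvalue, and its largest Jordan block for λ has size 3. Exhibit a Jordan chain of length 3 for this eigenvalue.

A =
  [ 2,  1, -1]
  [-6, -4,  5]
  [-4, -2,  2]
A Jordan chain for λ = 0 of length 3:
v_1 = (2, -8, -4)ᵀ
v_2 = (2, -6, -4)ᵀ
v_3 = (1, 0, 0)ᵀ

Let N = A − (0)·I. We want v_3 with N^3 v_3 = 0 but N^2 v_3 ≠ 0; then v_{j-1} := N · v_j for j = 3, …, 2.

Pick v_3 = (1, 0, 0)ᵀ.
Then v_2 = N · v_3 = (2, -6, -4)ᵀ.
Then v_1 = N · v_2 = (2, -8, -4)ᵀ.

Sanity check: (A − (0)·I) v_1 = (0, 0, 0)ᵀ = 0. ✓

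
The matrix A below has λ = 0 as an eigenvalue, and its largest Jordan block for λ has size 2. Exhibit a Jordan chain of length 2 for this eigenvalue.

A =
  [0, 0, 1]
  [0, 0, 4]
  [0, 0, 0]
A Jordan chain for λ = 0 of length 2:
v_1 = (1, 4, 0)ᵀ
v_2 = (0, 0, 1)ᵀ

Let N = A − (0)·I. We want v_2 with N^2 v_2 = 0 but N^1 v_2 ≠ 0; then v_{j-1} := N · v_j for j = 2, …, 2.

Pick v_2 = (0, 0, 1)ᵀ.
Then v_1 = N · v_2 = (1, 4, 0)ᵀ.

Sanity check: (A − (0)·I) v_1 = (0, 0, 0)ᵀ = 0. ✓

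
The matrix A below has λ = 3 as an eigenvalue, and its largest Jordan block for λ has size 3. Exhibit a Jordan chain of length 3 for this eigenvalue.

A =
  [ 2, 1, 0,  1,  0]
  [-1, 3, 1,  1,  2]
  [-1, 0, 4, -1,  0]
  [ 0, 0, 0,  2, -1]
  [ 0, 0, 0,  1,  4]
A Jordan chain for λ = 3 of length 3:
v_1 = (-1, -1, -1, 0, 0)ᵀ
v_2 = (1, 0, 0, 0, 0)ᵀ
v_3 = (0, 1, 0, 0, 0)ᵀ

Let N = A − (3)·I. We want v_3 with N^3 v_3 = 0 but N^2 v_3 ≠ 0; then v_{j-1} := N · v_j for j = 3, …, 2.

Pick v_3 = (0, 1, 0, 0, 0)ᵀ.
Then v_2 = N · v_3 = (1, 0, 0, 0, 0)ᵀ.
Then v_1 = N · v_2 = (-1, -1, -1, 0, 0)ᵀ.

Sanity check: (A − (3)·I) v_1 = (0, 0, 0, 0, 0)ᵀ = 0. ✓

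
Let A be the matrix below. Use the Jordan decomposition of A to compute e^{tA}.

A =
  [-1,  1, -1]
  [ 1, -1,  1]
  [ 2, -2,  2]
e^{tA} =
  [1 - t, t, -t]
  [t, 1 - t, t]
  [2*t, -2*t, 2*t + 1]

Strategy: write A = P · J · P⁻¹ where J is a Jordan canonical form, so e^{tA} = P · e^{tJ} · P⁻¹, and e^{tJ} can be computed block-by-block.

A has Jordan form
J =
  [0, 1, 0]
  [0, 0, 0]
  [0, 0, 0]
(up to reordering of blocks).

Per-block formulas:
  For a 1×1 block at λ = 0: exp(t · [0]) = [e^(0t)].
  For a 2×2 Jordan block J_2(0): exp(t · J_2(0)) = e^(0t)·(I + t·N), where N is the 2×2 nilpotent shift.

After assembling e^{tJ} and conjugating by P, we get:

e^{tA} =
  [1 - t, t, -t]
  [t, 1 - t, t]
  [2*t, -2*t, 2*t + 1]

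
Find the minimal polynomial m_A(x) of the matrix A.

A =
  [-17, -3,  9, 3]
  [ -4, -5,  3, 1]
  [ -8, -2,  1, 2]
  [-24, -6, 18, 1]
x^3 + 15*x^2 + 75*x + 125

The characteristic polynomial is χ_A(x) = (x + 5)^4, so the eigenvalues are known. The minimal polynomial is
  m_A(x) = Π_λ (x − λ)^{k_λ}
where k_λ is the size of the *largest* Jordan block for λ (equivalently, the smallest k with (A − λI)^k v = 0 for every generalised eigenvector v of λ).

  λ = -5: largest Jordan block has size 3, contributing (x + 5)^3

So m_A(x) = (x + 5)^3 = x^3 + 15*x^2 + 75*x + 125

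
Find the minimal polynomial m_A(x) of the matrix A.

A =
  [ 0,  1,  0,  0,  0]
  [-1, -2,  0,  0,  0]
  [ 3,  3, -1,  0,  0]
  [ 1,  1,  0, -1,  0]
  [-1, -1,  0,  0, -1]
x^2 + 2*x + 1

The characteristic polynomial is χ_A(x) = (x + 1)^5, so the eigenvalues are known. The minimal polynomial is
  m_A(x) = Π_λ (x − λ)^{k_λ}
where k_λ is the size of the *largest* Jordan block for λ (equivalently, the smallest k with (A − λI)^k v = 0 for every generalised eigenvector v of λ).

  λ = -1: largest Jordan block has size 2, contributing (x + 1)^2

So m_A(x) = (x + 1)^2 = x^2 + 2*x + 1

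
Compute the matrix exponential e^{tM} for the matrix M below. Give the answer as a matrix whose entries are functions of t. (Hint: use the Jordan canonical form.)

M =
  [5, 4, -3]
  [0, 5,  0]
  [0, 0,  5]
e^{tM} =
  [exp(5*t), 4*t*exp(5*t), -3*t*exp(5*t)]
  [0, exp(5*t), 0]
  [0, 0, exp(5*t)]

Strategy: write M = P · J · P⁻¹ where J is a Jordan canonical form, so e^{tM} = P · e^{tJ} · P⁻¹, and e^{tJ} can be computed block-by-block.

M has Jordan form
J =
  [5, 1, 0]
  [0, 5, 0]
  [0, 0, 5]
(up to reordering of blocks).

Per-block formulas:
  For a 2×2 Jordan block J_2(5): exp(t · J_2(5)) = e^(5t)·(I + t·N), where N is the 2×2 nilpotent shift.
  For a 1×1 block at λ = 5: exp(t · [5]) = [e^(5t)].

After assembling e^{tJ} and conjugating by P, we get:

e^{tM} =
  [exp(5*t), 4*t*exp(5*t), -3*t*exp(5*t)]
  [0, exp(5*t), 0]
  [0, 0, exp(5*t)]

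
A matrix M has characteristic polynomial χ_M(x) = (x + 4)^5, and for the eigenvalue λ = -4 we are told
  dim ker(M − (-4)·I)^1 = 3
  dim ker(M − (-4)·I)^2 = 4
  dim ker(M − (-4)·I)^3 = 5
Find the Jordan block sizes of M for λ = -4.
Block sizes for λ = -4: [3, 1, 1]

From the dimensions of kernels of powers, the number of Jordan blocks of size at least j is d_j − d_{j−1} where d_j = dim ker(N^j) (with d_0 = 0). Computing the differences gives [3, 1, 1].
The number of blocks of size exactly k is (#blocks of size ≥ k) − (#blocks of size ≥ k + 1), so the partition is: 2 block(s) of size 1, 1 block(s) of size 3.
In nonincreasing order the block sizes are [3, 1, 1].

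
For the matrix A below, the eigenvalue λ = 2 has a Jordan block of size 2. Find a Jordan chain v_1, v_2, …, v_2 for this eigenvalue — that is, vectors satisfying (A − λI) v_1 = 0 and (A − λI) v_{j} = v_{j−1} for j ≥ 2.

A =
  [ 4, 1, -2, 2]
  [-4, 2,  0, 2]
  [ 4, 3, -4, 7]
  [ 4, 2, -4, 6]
A Jordan chain for λ = 2 of length 2:
v_1 = (2, -4, 4, 4)ᵀ
v_2 = (1, 0, 0, 0)ᵀ

Let N = A − (2)·I. We want v_2 with N^2 v_2 = 0 but N^1 v_2 ≠ 0; then v_{j-1} := N · v_j for j = 2, …, 2.

Pick v_2 = (1, 0, 0, 0)ᵀ.
Then v_1 = N · v_2 = (2, -4, 4, 4)ᵀ.

Sanity check: (A − (2)·I) v_1 = (0, 0, 0, 0)ᵀ = 0. ✓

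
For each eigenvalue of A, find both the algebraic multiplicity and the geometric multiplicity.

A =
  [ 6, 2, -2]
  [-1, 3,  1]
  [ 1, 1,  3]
λ = 4: alg = 3, geom = 2

Step 1 — factor the characteristic polynomial to read off the algebraic multiplicities:
  χ_A(x) = (x - 4)^3

Step 2 — compute geometric multiplicities via the rank-nullity identity g(λ) = n − rank(A − λI):
  rank(A − (4)·I) = 1, so dim ker(A − (4)·I) = n − 1 = 2

Summary:
  λ = 4: algebraic multiplicity = 3, geometric multiplicity = 2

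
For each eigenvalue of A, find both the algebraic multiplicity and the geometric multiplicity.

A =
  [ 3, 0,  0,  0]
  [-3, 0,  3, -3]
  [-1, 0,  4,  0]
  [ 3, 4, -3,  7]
λ = 3: alg = 2, geom = 2; λ = 4: alg = 2, geom = 2

Step 1 — factor the characteristic polynomial to read off the algebraic multiplicities:
  χ_A(x) = (x - 4)^2*(x - 3)^2

Step 2 — compute geometric multiplicities via the rank-nullity identity g(λ) = n − rank(A − λI):
  rank(A − (3)·I) = 2, so dim ker(A − (3)·I) = n − 2 = 2
  rank(A − (4)·I) = 2, so dim ker(A − (4)·I) = n − 2 = 2

Summary:
  λ = 3: algebraic multiplicity = 2, geometric multiplicity = 2
  λ = 4: algebraic multiplicity = 2, geometric multiplicity = 2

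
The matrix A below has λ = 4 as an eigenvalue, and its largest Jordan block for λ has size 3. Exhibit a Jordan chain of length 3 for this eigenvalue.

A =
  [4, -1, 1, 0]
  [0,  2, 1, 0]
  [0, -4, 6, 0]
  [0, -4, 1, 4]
A Jordan chain for λ = 4 of length 3:
v_1 = (-2, 0, 0, 4)ᵀ
v_2 = (-1, -2, -4, -4)ᵀ
v_3 = (0, 1, 0, 0)ᵀ

Let N = A − (4)·I. We want v_3 with N^3 v_3 = 0 but N^2 v_3 ≠ 0; then v_{j-1} := N · v_j for j = 3, …, 2.

Pick v_3 = (0, 1, 0, 0)ᵀ.
Then v_2 = N · v_3 = (-1, -2, -4, -4)ᵀ.
Then v_1 = N · v_2 = (-2, 0, 0, 4)ᵀ.

Sanity check: (A − (4)·I) v_1 = (0, 0, 0, 0)ᵀ = 0. ✓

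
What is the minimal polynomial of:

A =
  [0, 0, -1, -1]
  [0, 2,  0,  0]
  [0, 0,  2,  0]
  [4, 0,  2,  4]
x^2 - 4*x + 4

The characteristic polynomial is χ_A(x) = (x - 2)^4, so the eigenvalues are known. The minimal polynomial is
  m_A(x) = Π_λ (x − λ)^{k_λ}
where k_λ is the size of the *largest* Jordan block for λ (equivalently, the smallest k with (A − λI)^k v = 0 for every generalised eigenvector v of λ).

  λ = 2: largest Jordan block has size 2, contributing (x − 2)^2

So m_A(x) = (x - 2)^2 = x^2 - 4*x + 4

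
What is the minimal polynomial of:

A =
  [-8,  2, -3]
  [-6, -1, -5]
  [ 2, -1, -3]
x^3 + 12*x^2 + 48*x + 64

The characteristic polynomial is χ_A(x) = (x + 4)^3, so the eigenvalues are known. The minimal polynomial is
  m_A(x) = Π_λ (x − λ)^{k_λ}
where k_λ is the size of the *largest* Jordan block for λ (equivalently, the smallest k with (A − λI)^k v = 0 for every generalised eigenvector v of λ).

  λ = -4: largest Jordan block has size 3, contributing (x + 4)^3

So m_A(x) = (x + 4)^3 = x^3 + 12*x^2 + 48*x + 64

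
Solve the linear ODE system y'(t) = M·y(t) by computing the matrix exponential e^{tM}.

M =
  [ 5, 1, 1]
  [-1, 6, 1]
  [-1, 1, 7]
e^{tM} =
  [-t^2*exp(6*t)/2 - t*exp(6*t) + exp(6*t), t*exp(6*t), t^2*exp(6*t)/2 + t*exp(6*t)]
  [-t*exp(6*t), exp(6*t), t*exp(6*t)]
  [-t^2*exp(6*t)/2 - t*exp(6*t), t*exp(6*t), t^2*exp(6*t)/2 + t*exp(6*t) + exp(6*t)]

Strategy: write M = P · J · P⁻¹ where J is a Jordan canonical form, so e^{tM} = P · e^{tJ} · P⁻¹, and e^{tJ} can be computed block-by-block.

M has Jordan form
J =
  [6, 1, 0]
  [0, 6, 1]
  [0, 0, 6]
(up to reordering of blocks).

Per-block formulas:
  For a 3×3 Jordan block J_3(6): exp(t · J_3(6)) = e^(6t)·(I + t·N + (t^2/2)·N^2), where N is the 3×3 nilpotent shift.

After assembling e^{tJ} and conjugating by P, we get:

e^{tM} =
  [-t^2*exp(6*t)/2 - t*exp(6*t) + exp(6*t), t*exp(6*t), t^2*exp(6*t)/2 + t*exp(6*t)]
  [-t*exp(6*t), exp(6*t), t*exp(6*t)]
  [-t^2*exp(6*t)/2 - t*exp(6*t), t*exp(6*t), t^2*exp(6*t)/2 + t*exp(6*t) + exp(6*t)]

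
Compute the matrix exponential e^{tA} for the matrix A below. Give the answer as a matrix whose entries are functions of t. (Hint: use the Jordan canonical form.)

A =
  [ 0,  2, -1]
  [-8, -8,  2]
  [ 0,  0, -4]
e^{tA} =
  [4*t*exp(-4*t) + exp(-4*t), 2*t*exp(-4*t), -t*exp(-4*t)]
  [-8*t*exp(-4*t), -4*t*exp(-4*t) + exp(-4*t), 2*t*exp(-4*t)]
  [0, 0, exp(-4*t)]

Strategy: write A = P · J · P⁻¹ where J is a Jordan canonical form, so e^{tA} = P · e^{tJ} · P⁻¹, and e^{tJ} can be computed block-by-block.

A has Jordan form
J =
  [-4,  1,  0]
  [ 0, -4,  0]
  [ 0,  0, -4]
(up to reordering of blocks).

Per-block formulas:
  For a 2×2 Jordan block J_2(-4): exp(t · J_2(-4)) = e^(-4t)·(I + t·N), where N is the 2×2 nilpotent shift.
  For a 1×1 block at λ = -4: exp(t · [-4]) = [e^(-4t)].

After assembling e^{tJ} and conjugating by P, we get:

e^{tA} =
  [4*t*exp(-4*t) + exp(-4*t), 2*t*exp(-4*t), -t*exp(-4*t)]
  [-8*t*exp(-4*t), -4*t*exp(-4*t) + exp(-4*t), 2*t*exp(-4*t)]
  [0, 0, exp(-4*t)]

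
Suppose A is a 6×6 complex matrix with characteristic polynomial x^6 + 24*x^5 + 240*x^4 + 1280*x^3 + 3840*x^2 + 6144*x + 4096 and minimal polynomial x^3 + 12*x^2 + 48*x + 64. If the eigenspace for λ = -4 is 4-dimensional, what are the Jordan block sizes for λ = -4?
Block sizes for λ = -4: [3, 1, 1, 1]

Step 1 — from the characteristic polynomial, algebraic multiplicity of λ = -4 is 6. From dim ker(A − (-4)·I) = 4, there are exactly 4 Jordan blocks for λ = -4.
Step 2 — from the minimal polynomial, the factor (x + 4)^3 tells us the largest block for λ = -4 has size 3.
Step 3 — with total size 6, 4 blocks, and largest block 3, the block sizes (in nonincreasing order) are [3, 1, 1, 1].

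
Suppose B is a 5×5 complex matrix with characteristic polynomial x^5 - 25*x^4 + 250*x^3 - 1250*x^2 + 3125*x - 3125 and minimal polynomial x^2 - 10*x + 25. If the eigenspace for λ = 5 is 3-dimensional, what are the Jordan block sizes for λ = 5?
Block sizes for λ = 5: [2, 2, 1]

Step 1 — from the characteristic polynomial, algebraic multiplicity of λ = 5 is 5. From dim ker(B − (5)·I) = 3, there are exactly 3 Jordan blocks for λ = 5.
Step 2 — from the minimal polynomial, the factor (x − 5)^2 tells us the largest block for λ = 5 has size 2.
Step 3 — with total size 5, 3 blocks, and largest block 2, the block sizes (in nonincreasing order) are [2, 2, 1].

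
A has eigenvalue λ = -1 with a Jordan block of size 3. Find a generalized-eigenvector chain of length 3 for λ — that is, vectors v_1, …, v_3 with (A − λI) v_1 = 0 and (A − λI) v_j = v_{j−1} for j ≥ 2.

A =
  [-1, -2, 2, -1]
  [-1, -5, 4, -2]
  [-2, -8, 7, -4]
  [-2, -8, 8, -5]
A Jordan chain for λ = -1 of length 3:
v_1 = (0, 2, 4, 4)ᵀ
v_2 = (-2, -4, -8, -8)ᵀ
v_3 = (0, 1, 0, 0)ᵀ

Let N = A − (-1)·I. We want v_3 with N^3 v_3 = 0 but N^2 v_3 ≠ 0; then v_{j-1} := N · v_j for j = 3, …, 2.

Pick v_3 = (0, 1, 0, 0)ᵀ.
Then v_2 = N · v_3 = (-2, -4, -8, -8)ᵀ.
Then v_1 = N · v_2 = (0, 2, 4, 4)ᵀ.

Sanity check: (A − (-1)·I) v_1 = (0, 0, 0, 0)ᵀ = 0. ✓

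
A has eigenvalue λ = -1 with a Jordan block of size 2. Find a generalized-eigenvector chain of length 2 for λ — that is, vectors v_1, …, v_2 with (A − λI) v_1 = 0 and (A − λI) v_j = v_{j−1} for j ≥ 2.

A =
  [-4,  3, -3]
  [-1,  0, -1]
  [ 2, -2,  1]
A Jordan chain for λ = -1 of length 2:
v_1 = (-3, -1, 2)ᵀ
v_2 = (1, 0, 0)ᵀ

Let N = A − (-1)·I. We want v_2 with N^2 v_2 = 0 but N^1 v_2 ≠ 0; then v_{j-1} := N · v_j for j = 2, …, 2.

Pick v_2 = (1, 0, 0)ᵀ.
Then v_1 = N · v_2 = (-3, -1, 2)ᵀ.

Sanity check: (A − (-1)·I) v_1 = (0, 0, 0)ᵀ = 0. ✓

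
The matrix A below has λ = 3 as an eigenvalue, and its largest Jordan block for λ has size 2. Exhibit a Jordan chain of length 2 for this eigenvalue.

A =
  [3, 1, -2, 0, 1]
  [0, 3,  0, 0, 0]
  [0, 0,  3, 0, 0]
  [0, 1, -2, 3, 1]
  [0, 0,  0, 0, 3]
A Jordan chain for λ = 3 of length 2:
v_1 = (1, 0, 0, 1, 0)ᵀ
v_2 = (0, 1, 0, 0, 0)ᵀ

Let N = A − (3)·I. We want v_2 with N^2 v_2 = 0 but N^1 v_2 ≠ 0; then v_{j-1} := N · v_j for j = 2, …, 2.

Pick v_2 = (0, 1, 0, 0, 0)ᵀ.
Then v_1 = N · v_2 = (1, 0, 0, 1, 0)ᵀ.

Sanity check: (A − (3)·I) v_1 = (0, 0, 0, 0, 0)ᵀ = 0. ✓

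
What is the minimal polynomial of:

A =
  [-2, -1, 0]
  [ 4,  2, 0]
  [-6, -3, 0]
x^2

The characteristic polynomial is χ_A(x) = x^3, so the eigenvalues are known. The minimal polynomial is
  m_A(x) = Π_λ (x − λ)^{k_λ}
where k_λ is the size of the *largest* Jordan block for λ (equivalently, the smallest k with (A − λI)^k v = 0 for every generalised eigenvector v of λ).

  λ = 0: largest Jordan block has size 2, contributing (x − 0)^2

So m_A(x) = x^2 = x^2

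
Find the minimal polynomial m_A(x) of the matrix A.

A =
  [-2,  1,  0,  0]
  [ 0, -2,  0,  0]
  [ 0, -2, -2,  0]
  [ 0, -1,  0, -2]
x^2 + 4*x + 4

The characteristic polynomial is χ_A(x) = (x + 2)^4, so the eigenvalues are known. The minimal polynomial is
  m_A(x) = Π_λ (x − λ)^{k_λ}
where k_λ is the size of the *largest* Jordan block for λ (equivalently, the smallest k with (A − λI)^k v = 0 for every generalised eigenvector v of λ).

  λ = -2: largest Jordan block has size 2, contributing (x + 2)^2

So m_A(x) = (x + 2)^2 = x^2 + 4*x + 4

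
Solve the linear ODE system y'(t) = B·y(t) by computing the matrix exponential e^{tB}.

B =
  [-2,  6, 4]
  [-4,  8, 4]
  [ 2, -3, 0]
e^{tB} =
  [-4*t*exp(2*t) + exp(2*t), 6*t*exp(2*t), 4*t*exp(2*t)]
  [-4*t*exp(2*t), 6*t*exp(2*t) + exp(2*t), 4*t*exp(2*t)]
  [2*t*exp(2*t), -3*t*exp(2*t), -2*t*exp(2*t) + exp(2*t)]

Strategy: write B = P · J · P⁻¹ where J is a Jordan canonical form, so e^{tB} = P · e^{tJ} · P⁻¹, and e^{tJ} can be computed block-by-block.

B has Jordan form
J =
  [2, 1, 0]
  [0, 2, 0]
  [0, 0, 2]
(up to reordering of blocks).

Per-block formulas:
  For a 2×2 Jordan block J_2(2): exp(t · J_2(2)) = e^(2t)·(I + t·N), where N is the 2×2 nilpotent shift.
  For a 1×1 block at λ = 2: exp(t · [2]) = [e^(2t)].

After assembling e^{tJ} and conjugating by P, we get:

e^{tB} =
  [-4*t*exp(2*t) + exp(2*t), 6*t*exp(2*t), 4*t*exp(2*t)]
  [-4*t*exp(2*t), 6*t*exp(2*t) + exp(2*t), 4*t*exp(2*t)]
  [2*t*exp(2*t), -3*t*exp(2*t), -2*t*exp(2*t) + exp(2*t)]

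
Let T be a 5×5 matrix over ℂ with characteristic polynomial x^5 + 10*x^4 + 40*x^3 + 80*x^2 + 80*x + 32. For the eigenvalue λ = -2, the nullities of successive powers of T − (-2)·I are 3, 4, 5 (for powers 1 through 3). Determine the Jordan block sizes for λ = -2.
Block sizes for λ = -2: [3, 1, 1]

From the dimensions of kernels of powers, the number of Jordan blocks of size at least j is d_j − d_{j−1} where d_j = dim ker(N^j) (with d_0 = 0). Computing the differences gives [3, 1, 1].
The number of blocks of size exactly k is (#blocks of size ≥ k) − (#blocks of size ≥ k + 1), so the partition is: 2 block(s) of size 1, 1 block(s) of size 3.
In nonincreasing order the block sizes are [3, 1, 1].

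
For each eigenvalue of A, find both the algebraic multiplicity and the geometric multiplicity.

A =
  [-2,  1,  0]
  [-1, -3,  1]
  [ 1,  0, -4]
λ = -3: alg = 3, geom = 1

Step 1 — factor the characteristic polynomial to read off the algebraic multiplicities:
  χ_A(x) = (x + 3)^3

Step 2 — compute geometric multiplicities via the rank-nullity identity g(λ) = n − rank(A − λI):
  rank(A − (-3)·I) = 2, so dim ker(A − (-3)·I) = n − 2 = 1

Summary:
  λ = -3: algebraic multiplicity = 3, geometric multiplicity = 1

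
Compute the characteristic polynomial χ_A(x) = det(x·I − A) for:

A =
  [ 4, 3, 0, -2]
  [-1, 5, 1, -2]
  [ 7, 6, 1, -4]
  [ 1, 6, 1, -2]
x^4 - 8*x^3 + 24*x^2 - 32*x + 16

Expanding det(x·I − A) (e.g. by cofactor expansion or by noting that A is similar to its Jordan form J, which has the same characteristic polynomial as A) gives
  χ_A(x) = x^4 - 8*x^3 + 24*x^2 - 32*x + 16
which factors as (x - 2)^4. The eigenvalues (with algebraic multiplicities) are λ = 2 with multiplicity 4.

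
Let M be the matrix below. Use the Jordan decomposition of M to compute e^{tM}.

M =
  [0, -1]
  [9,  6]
e^{tM} =
  [-3*t*exp(3*t) + exp(3*t), -t*exp(3*t)]
  [9*t*exp(3*t), 3*t*exp(3*t) + exp(3*t)]

Strategy: write M = P · J · P⁻¹ where J is a Jordan canonical form, so e^{tM} = P · e^{tJ} · P⁻¹, and e^{tJ} can be computed block-by-block.

M has Jordan form
J =
  [3, 1]
  [0, 3]
(up to reordering of blocks).

Per-block formulas:
  For a 2×2 Jordan block J_2(3): exp(t · J_2(3)) = e^(3t)·(I + t·N), where N is the 2×2 nilpotent shift.

After assembling e^{tJ} and conjugating by P, we get:

e^{tM} =
  [-3*t*exp(3*t) + exp(3*t), -t*exp(3*t)]
  [9*t*exp(3*t), 3*t*exp(3*t) + exp(3*t)]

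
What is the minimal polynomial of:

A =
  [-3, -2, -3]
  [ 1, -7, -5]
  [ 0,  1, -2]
x^3 + 12*x^2 + 48*x + 64

The characteristic polynomial is χ_A(x) = (x + 4)^3, so the eigenvalues are known. The minimal polynomial is
  m_A(x) = Π_λ (x − λ)^{k_λ}
where k_λ is the size of the *largest* Jordan block for λ (equivalently, the smallest k with (A − λI)^k v = 0 for every generalised eigenvector v of λ).

  λ = -4: largest Jordan block has size 3, contributing (x + 4)^3

So m_A(x) = (x + 4)^3 = x^3 + 12*x^2 + 48*x + 64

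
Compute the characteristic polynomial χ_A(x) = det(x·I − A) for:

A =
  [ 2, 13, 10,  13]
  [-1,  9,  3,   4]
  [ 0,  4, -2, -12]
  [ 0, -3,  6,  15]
x^4 - 24*x^3 + 216*x^2 - 864*x + 1296

Expanding det(x·I − A) (e.g. by cofactor expansion or by noting that A is similar to its Jordan form J, which has the same characteristic polynomial as A) gives
  χ_A(x) = x^4 - 24*x^3 + 216*x^2 - 864*x + 1296
which factors as (x - 6)^4. The eigenvalues (with algebraic multiplicities) are λ = 6 with multiplicity 4.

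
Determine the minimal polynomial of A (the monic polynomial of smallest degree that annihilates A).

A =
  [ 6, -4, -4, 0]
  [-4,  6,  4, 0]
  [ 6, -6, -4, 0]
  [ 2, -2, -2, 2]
x^2 - 6*x + 8

The characteristic polynomial is χ_A(x) = (x - 4)*(x - 2)^3, so the eigenvalues are known. The minimal polynomial is
  m_A(x) = Π_λ (x − λ)^{k_λ}
where k_λ is the size of the *largest* Jordan block for λ (equivalently, the smallest k with (A − λI)^k v = 0 for every generalised eigenvector v of λ).

  λ = 2: largest Jordan block has size 1, contributing (x − 2)
  λ = 4: largest Jordan block has size 1, contributing (x − 4)

So m_A(x) = (x - 4)*(x - 2) = x^2 - 6*x + 8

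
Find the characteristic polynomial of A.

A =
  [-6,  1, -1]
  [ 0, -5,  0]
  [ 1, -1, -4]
x^3 + 15*x^2 + 75*x + 125

Expanding det(x·I − A) (e.g. by cofactor expansion or by noting that A is similar to its Jordan form J, which has the same characteristic polynomial as A) gives
  χ_A(x) = x^3 + 15*x^2 + 75*x + 125
which factors as (x + 5)^3. The eigenvalues (with algebraic multiplicities) are λ = -5 with multiplicity 3.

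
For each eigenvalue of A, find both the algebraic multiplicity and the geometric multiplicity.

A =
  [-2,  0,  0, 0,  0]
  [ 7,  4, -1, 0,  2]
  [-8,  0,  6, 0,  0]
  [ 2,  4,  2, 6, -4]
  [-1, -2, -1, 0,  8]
λ = -2: alg = 1, geom = 1; λ = 6: alg = 4, geom = 3

Step 1 — factor the characteristic polynomial to read off the algebraic multiplicities:
  χ_A(x) = (x - 6)^4*(x + 2)

Step 2 — compute geometric multiplicities via the rank-nullity identity g(λ) = n − rank(A − λI):
  rank(A − (-2)·I) = 4, so dim ker(A − (-2)·I) = n − 4 = 1
  rank(A − (6)·I) = 2, so dim ker(A − (6)·I) = n − 2 = 3

Summary:
  λ = -2: algebraic multiplicity = 1, geometric multiplicity = 1
  λ = 6: algebraic multiplicity = 4, geometric multiplicity = 3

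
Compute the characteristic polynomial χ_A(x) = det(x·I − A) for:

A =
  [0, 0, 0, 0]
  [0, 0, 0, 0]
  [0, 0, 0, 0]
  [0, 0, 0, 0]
x^4

Expanding det(x·I − A) (e.g. by cofactor expansion or by noting that A is similar to its Jordan form J, which has the same characteristic polynomial as A) gives
  χ_A(x) = x^4
which factors as x^4. The eigenvalues (with algebraic multiplicities) are λ = 0 with multiplicity 4.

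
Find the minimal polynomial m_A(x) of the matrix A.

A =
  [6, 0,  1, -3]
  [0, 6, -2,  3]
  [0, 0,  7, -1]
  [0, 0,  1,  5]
x^3 - 18*x^2 + 108*x - 216

The characteristic polynomial is χ_A(x) = (x - 6)^4, so the eigenvalues are known. The minimal polynomial is
  m_A(x) = Π_λ (x − λ)^{k_λ}
where k_λ is the size of the *largest* Jordan block for λ (equivalently, the smallest k with (A − λI)^k v = 0 for every generalised eigenvector v of λ).

  λ = 6: largest Jordan block has size 3, contributing (x − 6)^3

So m_A(x) = (x - 6)^3 = x^3 - 18*x^2 + 108*x - 216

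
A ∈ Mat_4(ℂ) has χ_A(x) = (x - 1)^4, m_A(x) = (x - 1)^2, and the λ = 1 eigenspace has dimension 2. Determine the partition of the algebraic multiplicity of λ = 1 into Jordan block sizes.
Block sizes for λ = 1: [2, 2]

Step 1 — from the characteristic polynomial, algebraic multiplicity of λ = 1 is 4. From dim ker(A − (1)·I) = 2, there are exactly 2 Jordan blocks for λ = 1.
Step 2 — from the minimal polynomial, the factor (x − 1)^2 tells us the largest block for λ = 1 has size 2.
Step 3 — with total size 4, 2 blocks, and largest block 2, the block sizes (in nonincreasing order) are [2, 2].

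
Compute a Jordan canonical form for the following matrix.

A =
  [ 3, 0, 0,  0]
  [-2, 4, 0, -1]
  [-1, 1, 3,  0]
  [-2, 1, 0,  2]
J_3(3) ⊕ J_1(3)

The characteristic polynomial is
  det(x·I − A) = x^4 - 12*x^3 + 54*x^2 - 108*x + 81 = (x - 3)^4

Eigenvalues and multiplicities (the geometric multiplicity of λ is n − rank(A − λI), which equals the number of Jordan blocks for λ):
  λ = 3: algebraic multiplicity = 4, geometric multiplicity = 2

Determining the block sizes for each eigenvalue:
  λ = 3: with am = 4 and gm = 2, the partition is not yet determined (e.g. several partitions of 4 into 2 parts exist). Let N = A − (3)·I. Computing rank(N^1) = 2, rank(N^2) = 1, rank(N^3) = 0; the number of blocks of size ≥ j is rank(N^{j−1}) − rank(N^j), giving [2, 1, 1]. So we have 1 block(s) of size 3, 1 block(s) of size 1 → block sizes [3, 1]

Assembling the blocks gives a Jordan form
J =
  [3, 1, 0, 0]
  [0, 3, 1, 0]
  [0, 0, 3, 0]
  [0, 0, 0, 3]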